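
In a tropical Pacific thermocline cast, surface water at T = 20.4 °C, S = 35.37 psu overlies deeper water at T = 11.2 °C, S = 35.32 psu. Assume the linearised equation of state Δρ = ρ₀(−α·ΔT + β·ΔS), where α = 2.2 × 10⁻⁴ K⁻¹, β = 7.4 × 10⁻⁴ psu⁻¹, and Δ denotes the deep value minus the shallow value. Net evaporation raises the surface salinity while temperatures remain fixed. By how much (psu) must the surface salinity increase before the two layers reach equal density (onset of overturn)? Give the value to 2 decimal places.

2.69 psu

Neutral buoyancy requires −α(T_deep − T_surf) + β(S_deep − S_surf′) = 0.
S_surf′ = S_deep − (α/β)·ΔT = 35.32 − (2.2 × 10⁻⁴/7.4 × 10⁻⁴)·(-9.2) = 38.0551 psu.
Increase required: 38.0551 − 35.37 = 2.6851 psu.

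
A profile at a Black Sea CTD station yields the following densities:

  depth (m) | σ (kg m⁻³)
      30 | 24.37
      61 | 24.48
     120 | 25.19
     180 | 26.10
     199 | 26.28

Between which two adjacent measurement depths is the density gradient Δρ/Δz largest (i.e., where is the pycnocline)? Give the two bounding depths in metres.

Compute the density gradient over each adjacent pair:
  30–61 m: Δρ/Δz = 0.11/31 = 3.5 × 10⁻³ kg m⁻⁴
  61–120 m: Δρ/Δz = 0.71/59 = 0.012 kg m⁻⁴
  120–180 m: Δρ/Δz = 0.91/60 = 0.015 kg m⁻⁴
  180–199 m: Δρ/Δz = 0.18/19 = 9.5 × 10⁻³ kg m⁻⁴
The largest gradient is in the 120–180 m interval — the pycnocline.

120–180 m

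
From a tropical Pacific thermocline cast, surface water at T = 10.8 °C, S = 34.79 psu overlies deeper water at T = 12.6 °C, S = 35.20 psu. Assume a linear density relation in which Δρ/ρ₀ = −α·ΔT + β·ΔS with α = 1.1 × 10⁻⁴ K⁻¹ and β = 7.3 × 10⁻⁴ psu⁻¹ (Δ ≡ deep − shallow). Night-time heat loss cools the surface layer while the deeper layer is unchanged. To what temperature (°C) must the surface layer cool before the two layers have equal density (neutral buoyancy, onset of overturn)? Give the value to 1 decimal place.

9.9 °C

Neutral buoyancy requires Δρ = 0, i.e. −α(T_deep − T_surf′) + β(S_deep − S_surf) = 0.
T_surf′ = T_deep − (β/α)·ΔS = 12.6 − (7.3 × 10⁻⁴/1.1 × 10⁻⁴)·(+0.41) = 9.879 °C.
Cooling required: 10.8 − (9.879) = 0.921 °C.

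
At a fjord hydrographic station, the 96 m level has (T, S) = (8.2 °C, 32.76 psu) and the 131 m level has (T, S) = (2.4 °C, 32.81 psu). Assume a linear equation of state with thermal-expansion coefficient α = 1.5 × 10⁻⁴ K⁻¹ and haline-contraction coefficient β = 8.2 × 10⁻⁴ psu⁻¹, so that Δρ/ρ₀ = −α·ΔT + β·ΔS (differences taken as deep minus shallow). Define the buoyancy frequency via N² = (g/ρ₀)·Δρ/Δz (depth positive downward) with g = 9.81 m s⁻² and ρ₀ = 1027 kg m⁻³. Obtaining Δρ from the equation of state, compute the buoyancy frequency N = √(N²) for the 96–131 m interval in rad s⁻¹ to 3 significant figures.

0.0160 rad s⁻¹

ΔT = -5.8 K, ΔS = +0.05 psu (deep − shallow).
Δρ/ρ₀ = −αΔT + βΔS = 8.70 × 10⁻⁴ + 4.10 × 10⁻⁵ = 9.11 × 10⁻⁴, so Δρ ≈ 0.9356 kg m⁻³.
N² = (g/ρ₀)·Δρ/Δz = g·(Δρ/ρ₀)/Δz = 9.81 × 9.11 × 10⁻⁴ / 35 = 2.5534 × 10⁻⁴ s⁻².
N = √(2.5534 × 10⁻⁴) = 0.015979 rad s⁻¹ ≈ 0.0160 rad s⁻¹.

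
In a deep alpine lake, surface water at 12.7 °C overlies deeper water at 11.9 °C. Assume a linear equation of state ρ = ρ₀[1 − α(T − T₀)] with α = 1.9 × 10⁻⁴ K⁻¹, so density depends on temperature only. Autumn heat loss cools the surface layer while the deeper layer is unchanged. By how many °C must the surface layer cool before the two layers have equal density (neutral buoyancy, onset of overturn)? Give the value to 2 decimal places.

0.80 °C

With temperature the only control, equal density requires T_surf′ = T_deep.
T_surf′ = 11.9 °C.
Cooling required: 12.7 − 11.9 = 0.80 °C.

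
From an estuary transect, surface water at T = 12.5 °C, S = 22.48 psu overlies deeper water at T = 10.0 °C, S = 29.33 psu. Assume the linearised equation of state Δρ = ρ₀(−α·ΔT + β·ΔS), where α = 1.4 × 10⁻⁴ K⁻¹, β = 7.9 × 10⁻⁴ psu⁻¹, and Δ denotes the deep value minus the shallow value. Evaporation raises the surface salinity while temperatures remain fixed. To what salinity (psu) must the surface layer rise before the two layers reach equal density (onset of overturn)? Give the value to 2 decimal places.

29.77 psu

Neutral buoyancy requires −α(T_deep − T_surf) + β(S_deep − S_surf′) = 0.
S_surf′ = S_deep − (α/β)·ΔT = 29.33 − (1.4 × 10⁻⁴/7.9 × 10⁻⁴)·(-2.5) = 29.7730 psu.
Increase required: 29.7730 − 22.48 = 7.2930 psu.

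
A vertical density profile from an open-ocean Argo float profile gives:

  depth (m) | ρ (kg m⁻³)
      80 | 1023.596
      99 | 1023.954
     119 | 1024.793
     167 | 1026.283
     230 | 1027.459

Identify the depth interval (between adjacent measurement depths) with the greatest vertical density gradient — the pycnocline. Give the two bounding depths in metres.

99–119 m

Compute the density gradient over each adjacent pair:
  80–99 m: Δρ/Δz = 0.358/19 = 0.019 kg m⁻⁴
  99–119 m: Δρ/Δz = 0.839/20 = 0.042 kg m⁻⁴
  119–167 m: Δρ/Δz = 1.490/48 = 0.031 kg m⁻⁴
  167–230 m: Δρ/Δz = 1.176/63 = 0.019 kg m⁻⁴
The largest gradient is in the 99–119 m interval — the pycnocline.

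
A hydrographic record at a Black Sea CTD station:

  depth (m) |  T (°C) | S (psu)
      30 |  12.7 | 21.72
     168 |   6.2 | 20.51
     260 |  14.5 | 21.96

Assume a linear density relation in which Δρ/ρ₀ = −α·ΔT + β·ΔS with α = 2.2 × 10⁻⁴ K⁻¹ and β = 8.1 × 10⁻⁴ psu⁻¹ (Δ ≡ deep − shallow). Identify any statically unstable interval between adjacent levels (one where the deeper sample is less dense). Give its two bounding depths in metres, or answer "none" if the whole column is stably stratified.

168–260 m

Evaluate Δρ/ρ₀ = −αΔT + βΔS across each adjacent pair:
  30–168 m: −αΔT+βΔS = −(2.2 × 10⁻⁴)(-6.5)+(8.1 × 10⁻⁴)(-1.21) = 4.5 × 10⁻⁴ → stable
  168–260 m: −αΔT+βΔS = −(2.2 × 10⁻⁴)(+8.3)+(8.1 × 10⁻⁴)(+1.45) = -6.5 × 10⁻⁴ → UNSTABLE
The 168–260 m interval has Δρ < 0: lighter water underlies denser water.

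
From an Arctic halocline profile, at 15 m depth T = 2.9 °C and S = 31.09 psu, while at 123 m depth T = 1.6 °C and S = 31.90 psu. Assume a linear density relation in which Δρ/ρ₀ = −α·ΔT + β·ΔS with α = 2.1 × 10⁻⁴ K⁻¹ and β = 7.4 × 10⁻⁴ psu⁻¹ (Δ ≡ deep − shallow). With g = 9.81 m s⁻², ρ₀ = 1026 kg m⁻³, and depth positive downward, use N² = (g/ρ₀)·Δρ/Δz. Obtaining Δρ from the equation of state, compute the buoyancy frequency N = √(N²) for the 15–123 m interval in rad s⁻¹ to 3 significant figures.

8.90 × 10⁻³ rad s⁻¹

ΔT = -1.3 K, ΔS = +0.81 psu (deep − shallow).
Δρ/ρ₀ = −αΔT + βΔS = 2.73 × 10⁻⁴ + 5.994 × 10⁻⁴ = 8.724 × 10⁻⁴, so Δρ ≈ 0.8951 kg m⁻³.
N² = (g/ρ₀)·Δρ/Δz = g·(Δρ/ρ₀)/Δz = 9.81 × 8.724 × 10⁻⁴ / 108 = 7.9243 × 10⁻⁵ s⁻².
N = √(7.9243 × 10⁻⁵) = 8.9019 × 10⁻³ rad s⁻¹ ≈ 8.90 × 10⁻³ rad s⁻¹.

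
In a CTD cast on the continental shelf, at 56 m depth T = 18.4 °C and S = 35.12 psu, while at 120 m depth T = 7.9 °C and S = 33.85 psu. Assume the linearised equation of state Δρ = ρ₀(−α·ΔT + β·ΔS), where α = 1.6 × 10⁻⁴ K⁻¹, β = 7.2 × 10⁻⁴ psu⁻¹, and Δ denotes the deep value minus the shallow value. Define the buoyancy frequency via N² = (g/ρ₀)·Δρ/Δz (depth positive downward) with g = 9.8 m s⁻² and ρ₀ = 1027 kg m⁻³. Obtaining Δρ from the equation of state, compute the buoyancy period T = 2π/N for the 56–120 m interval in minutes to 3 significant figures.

9.67 min

ΔT = -10.5 K, ΔS = -1.27 psu (deep − shallow).
Δρ/ρ₀ = −αΔT + βΔS = 1.68 × 10⁻³ − 9.144 × 10⁻⁴ = 7.656 × 10⁻⁴, so Δρ ≈ 0.7863 kg m⁻³.
N² = (g/ρ₀)·Δρ/Δz = g·(Δρ/ρ₀)/Δz = 9.8 × 7.656 × 10⁻⁴ / 64 = 1.1723 × 10⁻⁴ s⁻².
N = √(1.1723 × 10⁻⁴) = 0.010827 rad s⁻¹ → T = 2π/N = 580.33 s = 9.6722 min ≈ 9.67 min.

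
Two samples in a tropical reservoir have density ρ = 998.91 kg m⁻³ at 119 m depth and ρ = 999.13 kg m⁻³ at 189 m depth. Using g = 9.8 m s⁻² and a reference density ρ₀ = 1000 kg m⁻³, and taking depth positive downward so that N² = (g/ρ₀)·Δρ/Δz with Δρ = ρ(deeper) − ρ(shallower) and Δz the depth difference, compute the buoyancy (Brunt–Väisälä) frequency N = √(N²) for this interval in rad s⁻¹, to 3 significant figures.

Δρ = 999.13 − 998.91 = 0.22 kg m⁻³ over Δz = 189 − 119 = 70 m.
N² = (9.8/1000) × (0.22/70) = 3.0800 × 10⁻⁵ s⁻².
N = √(3.0800 × 10⁻⁵) = 5.5498 × 10⁻³ rad s⁻¹ ≈ 5.55 × 10⁻³ rad s⁻¹.
A positive N² confirms static stability across the interval.

5.55 × 10⁻³ rad s⁻¹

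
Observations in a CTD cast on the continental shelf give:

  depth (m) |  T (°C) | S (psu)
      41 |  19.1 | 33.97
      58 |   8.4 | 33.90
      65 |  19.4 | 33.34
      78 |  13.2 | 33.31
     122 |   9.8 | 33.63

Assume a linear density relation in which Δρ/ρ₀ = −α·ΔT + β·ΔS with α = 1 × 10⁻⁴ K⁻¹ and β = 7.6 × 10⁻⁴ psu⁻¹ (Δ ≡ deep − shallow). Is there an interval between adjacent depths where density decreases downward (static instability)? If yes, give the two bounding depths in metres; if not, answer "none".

Evaluate Δρ/ρ₀ = −αΔT + βΔS across each adjacent pair:
  41–58 m: −αΔT+βΔS = −(1 × 10⁻⁴)(-10.7)+(7.6 × 10⁻⁴)(-0.07) = 1.0 × 10⁻³ → stable
  58–65 m: −αΔT+βΔS = −(1 × 10⁻⁴)(+11.0)+(7.6 × 10⁻⁴)(-0.56) = -1.5 × 10⁻³ → UNSTABLE
  65–78 m: −αΔT+βΔS = −(1 × 10⁻⁴)(-6.2)+(7.6 × 10⁻⁴)(-0.03) = 6.0 × 10⁻⁴ → stable
  78–122 m: −αΔT+βΔS = −(1 × 10⁻⁴)(-3.4)+(7.6 × 10⁻⁴)(+0.32) = 5.8 × 10⁻⁴ → stable
The 58–65 m interval has Δρ < 0: lighter water underlies denser water.

58–65 m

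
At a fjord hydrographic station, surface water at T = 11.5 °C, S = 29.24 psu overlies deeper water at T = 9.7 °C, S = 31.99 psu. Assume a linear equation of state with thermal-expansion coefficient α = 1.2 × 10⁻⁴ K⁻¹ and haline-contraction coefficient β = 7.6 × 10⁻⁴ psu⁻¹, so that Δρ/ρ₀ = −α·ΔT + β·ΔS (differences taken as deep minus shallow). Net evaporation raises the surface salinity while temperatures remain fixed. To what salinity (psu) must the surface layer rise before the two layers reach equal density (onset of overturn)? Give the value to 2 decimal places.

Neutral buoyancy requires −α(T_deep − T_surf) + β(S_deep − S_surf′) = 0.
S_surf′ = S_deep − (α/β)·ΔT = 31.99 − (1.2 × 10⁻⁴/7.6 × 10⁻⁴)·(-1.8) = 32.2742 psu.
Increase required: 32.2742 − 29.24 = 3.0342 psu.

32.27 psu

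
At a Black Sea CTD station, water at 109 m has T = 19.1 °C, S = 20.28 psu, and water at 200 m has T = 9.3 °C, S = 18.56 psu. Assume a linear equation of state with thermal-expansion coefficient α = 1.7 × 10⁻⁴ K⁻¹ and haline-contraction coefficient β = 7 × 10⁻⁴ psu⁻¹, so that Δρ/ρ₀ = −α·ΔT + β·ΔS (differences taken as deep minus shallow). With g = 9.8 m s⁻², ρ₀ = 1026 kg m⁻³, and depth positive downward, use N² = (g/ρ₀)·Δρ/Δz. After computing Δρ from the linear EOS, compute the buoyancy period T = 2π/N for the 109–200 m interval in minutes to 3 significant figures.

14.8 min

ΔT = -9.8 K, ΔS = -1.72 psu (deep − shallow).
Δρ/ρ₀ = −αΔT + βΔS = 1.666 × 10⁻³ − 1.204 × 10⁻³ = 4.62 × 10⁻⁴, so Δρ ≈ 0.4740 kg m⁻³.
N² = (g/ρ₀)·Δρ/Δz = g·(Δρ/ρ₀)/Δz = 9.8 × 4.62 × 10⁻⁴ / 91 = 4.9754 × 10⁻⁵ s⁻².
N = √(4.9754 × 10⁻⁵) = 7.0537 × 10⁻³ rad s⁻¹ → T = 2π/N = 890.76 s = 14.846 min ≈ 14.8 min.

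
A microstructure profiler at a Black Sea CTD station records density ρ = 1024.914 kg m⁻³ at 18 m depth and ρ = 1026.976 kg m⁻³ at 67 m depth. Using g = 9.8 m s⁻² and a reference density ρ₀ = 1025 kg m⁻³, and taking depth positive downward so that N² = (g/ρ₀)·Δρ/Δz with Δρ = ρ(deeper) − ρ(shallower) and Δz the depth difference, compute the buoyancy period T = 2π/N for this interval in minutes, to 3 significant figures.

Δρ = 1026.976 − 1024.914 = 2.062 kg m⁻³ over Δz = 67 − 18 = 49 m.
N² = (9.8/1025) × (2.062/49) = 4.0234 × 10⁻⁴ s⁻².
N = √(4.0234 × 10⁻⁴) = 0.020058 rad s⁻¹, so T = 2π/N = 313.25 s = 5.2208 min ≈ 5.22 min.
Since Δρ > 0 the layer is stably stratified.

5.22 min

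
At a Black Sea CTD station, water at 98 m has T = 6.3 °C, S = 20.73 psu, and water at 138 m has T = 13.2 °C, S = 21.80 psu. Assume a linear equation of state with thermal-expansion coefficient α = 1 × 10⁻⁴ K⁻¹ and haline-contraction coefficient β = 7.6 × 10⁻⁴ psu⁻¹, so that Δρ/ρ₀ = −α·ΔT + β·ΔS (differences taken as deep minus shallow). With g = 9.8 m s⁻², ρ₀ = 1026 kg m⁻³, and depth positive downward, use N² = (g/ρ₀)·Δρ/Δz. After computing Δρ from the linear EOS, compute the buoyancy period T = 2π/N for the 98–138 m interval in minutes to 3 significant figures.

ΔT = +6.9 K, ΔS = +1.07 psu (deep − shallow).
Δρ/ρ₀ = −αΔT + βΔS = -6.90 × 10⁻⁴ + 8.132 × 10⁻⁴ = 1.232 × 10⁻⁴, so Δρ ≈ 0.1264 kg m⁻³.
N² = (g/ρ₀)·Δρ/Δz = g·(Δρ/ρ₀)/Δz = 9.8 × 1.232 × 10⁻⁴ / 40 = 3.0184 × 10⁻⁵ s⁻².
N = √(3.0184 × 10⁻⁵) = 5.4940 × 10⁻³ rad s⁻¹ → T = 2π/N = 1.1436 × 10³ s = 19.060 min ≈ 19.1 min.

19.1 min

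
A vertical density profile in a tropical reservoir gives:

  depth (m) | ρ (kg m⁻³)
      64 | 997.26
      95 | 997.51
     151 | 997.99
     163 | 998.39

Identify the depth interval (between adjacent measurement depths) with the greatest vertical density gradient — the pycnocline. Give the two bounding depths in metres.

Compute the density gradient over each adjacent pair:
  64–95 m: Δρ/Δz = 0.25/31 = 8.1 × 10⁻³ kg m⁻⁴
  95–151 m: Δρ/Δz = 0.48/56 = 8.6 × 10⁻³ kg m⁻⁴
  151–163 m: Δρ/Δz = 0.40/12 = 0.033 kg m⁻⁴
The largest gradient is in the 151–163 m interval — the pycnocline.

151–163 m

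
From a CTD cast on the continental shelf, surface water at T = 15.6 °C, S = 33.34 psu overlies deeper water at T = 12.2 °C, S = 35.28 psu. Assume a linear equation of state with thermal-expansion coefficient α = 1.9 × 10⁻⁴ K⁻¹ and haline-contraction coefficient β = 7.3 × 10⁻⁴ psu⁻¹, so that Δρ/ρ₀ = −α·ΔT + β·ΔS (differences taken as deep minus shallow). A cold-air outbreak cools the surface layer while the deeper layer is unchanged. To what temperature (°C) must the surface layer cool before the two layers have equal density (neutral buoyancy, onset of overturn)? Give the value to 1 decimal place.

4.7 °C

Neutral buoyancy requires Δρ = 0, i.e. −α(T_deep − T_surf′) + β(S_deep − S_surf) = 0.
T_surf′ = T_deep − (β/α)·ΔS = 12.2 − (7.3 × 10⁻⁴/1.9 × 10⁻⁴)·(+1.94) = 4.746 °C.
Cooling required: 15.6 − (4.746) = 10.854 °C.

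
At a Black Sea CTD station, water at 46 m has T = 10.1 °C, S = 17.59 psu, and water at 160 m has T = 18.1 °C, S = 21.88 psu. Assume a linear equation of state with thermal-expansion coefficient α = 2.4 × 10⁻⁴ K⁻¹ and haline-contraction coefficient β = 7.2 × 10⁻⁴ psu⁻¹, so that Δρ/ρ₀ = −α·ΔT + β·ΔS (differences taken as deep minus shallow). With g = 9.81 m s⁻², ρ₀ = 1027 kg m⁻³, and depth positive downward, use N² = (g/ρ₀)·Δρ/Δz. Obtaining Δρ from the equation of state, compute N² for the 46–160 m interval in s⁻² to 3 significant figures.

1.01 × 10⁻⁴ s⁻²

ΔT = +8.0 K, ΔS = +4.29 psu (deep − shallow).
Δρ/ρ₀ = −αΔT + βΔS = -1.92 × 10⁻³ + 3.0888 × 10⁻³ = 1.1688 × 10⁻³, so Δρ ≈ 1.200 kg m⁻³.
N² = (g/ρ₀)·Δρ/Δz = g·(Δρ/ρ₀)/Δz = 9.81 × 1.1688 × 10⁻³ / 114 = 1.0058 × 10⁻⁴ s⁻² ≈ 1.01 × 10⁻⁴ s⁻².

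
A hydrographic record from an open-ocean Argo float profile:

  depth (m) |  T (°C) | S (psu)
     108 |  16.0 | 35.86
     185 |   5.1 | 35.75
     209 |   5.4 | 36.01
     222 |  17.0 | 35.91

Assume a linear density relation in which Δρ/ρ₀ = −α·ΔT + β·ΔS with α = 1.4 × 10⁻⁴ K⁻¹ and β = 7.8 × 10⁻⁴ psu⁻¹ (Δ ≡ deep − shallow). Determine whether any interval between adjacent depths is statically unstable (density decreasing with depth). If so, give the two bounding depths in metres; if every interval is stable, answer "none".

Evaluate Δρ/ρ₀ = −αΔT + βΔS across each adjacent pair:
  108–185 m: −αΔT+βΔS = −(1.4 × 10⁻⁴)(-10.9)+(7.8 × 10⁻⁴)(-0.11) = 1.4 × 10⁻³ → stable
  185–209 m: −αΔT+βΔS = −(1.4 × 10⁻⁴)(+0.3)+(7.8 × 10⁻⁴)(+0.26) = 1.6 × 10⁻⁴ → stable
  209–222 m: −αΔT+βΔS = −(1.4 × 10⁻⁴)(+11.6)+(7.8 × 10⁻⁴)(-0.10) = -1.7 × 10⁻³ → UNSTABLE
The 209–222 m interval has Δρ < 0: lighter water underlies denser water.

209–222 m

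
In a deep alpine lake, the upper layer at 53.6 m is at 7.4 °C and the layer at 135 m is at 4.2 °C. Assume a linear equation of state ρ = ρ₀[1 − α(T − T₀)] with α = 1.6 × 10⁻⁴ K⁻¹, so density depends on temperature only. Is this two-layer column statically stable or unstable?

ΔT = 4.2 − 7.4 = -3.2 K, so Δρ/ρ₀ = −αΔT = 5.12 × 10⁻⁴.
Δρ/ρ₀ > 0, so Δρ > 0: deeper water is denser → statically stable.

stable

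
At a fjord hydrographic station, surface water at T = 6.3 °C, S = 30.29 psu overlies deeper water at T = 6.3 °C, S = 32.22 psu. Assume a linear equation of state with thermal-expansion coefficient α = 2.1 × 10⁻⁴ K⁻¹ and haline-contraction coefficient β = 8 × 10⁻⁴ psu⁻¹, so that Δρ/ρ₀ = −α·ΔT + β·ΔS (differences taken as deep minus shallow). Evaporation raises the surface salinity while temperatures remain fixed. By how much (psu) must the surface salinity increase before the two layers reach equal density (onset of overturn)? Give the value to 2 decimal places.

1.93 psu

Neutral buoyancy requires −α(T_deep − T_surf) + β(S_deep − S_surf′) = 0.
S_surf′ = S_deep − (α/β)·ΔT = 32.22 − (2.1 × 10⁻⁴/8 × 10⁻⁴)·(+0.0) = 32.2200 psu.
Increase required: 32.2200 − 30.29 = 1.9300 psu.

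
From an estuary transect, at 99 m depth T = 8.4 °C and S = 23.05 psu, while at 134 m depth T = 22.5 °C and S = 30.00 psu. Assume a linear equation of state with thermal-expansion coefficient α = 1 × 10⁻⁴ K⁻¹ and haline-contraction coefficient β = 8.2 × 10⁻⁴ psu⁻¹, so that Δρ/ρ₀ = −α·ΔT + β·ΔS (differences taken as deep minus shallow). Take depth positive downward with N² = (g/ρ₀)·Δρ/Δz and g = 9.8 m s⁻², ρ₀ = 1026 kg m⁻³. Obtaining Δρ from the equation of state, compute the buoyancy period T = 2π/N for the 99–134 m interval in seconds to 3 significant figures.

ΔT = +14.1 K, ΔS = +6.95 psu (deep − shallow).
Δρ/ρ₀ = −αΔT + βΔS = -1.41 × 10⁻³ + 5.699 × 10⁻³ = 4.289 × 10⁻³, so Δρ ≈ 4.401 kg m⁻³.
N² = (g/ρ₀)·Δρ/Δz = g·(Δρ/ρ₀)/Δz = 9.8 × 4.289 × 10⁻³ / 35 = 1.2009 × 10⁻³ s⁻².
N = √(1.2009 × 10⁻³) = 0.034654 rad s⁻¹ → T = 2π/N = 181.31 s ≈ 181 s.

181 s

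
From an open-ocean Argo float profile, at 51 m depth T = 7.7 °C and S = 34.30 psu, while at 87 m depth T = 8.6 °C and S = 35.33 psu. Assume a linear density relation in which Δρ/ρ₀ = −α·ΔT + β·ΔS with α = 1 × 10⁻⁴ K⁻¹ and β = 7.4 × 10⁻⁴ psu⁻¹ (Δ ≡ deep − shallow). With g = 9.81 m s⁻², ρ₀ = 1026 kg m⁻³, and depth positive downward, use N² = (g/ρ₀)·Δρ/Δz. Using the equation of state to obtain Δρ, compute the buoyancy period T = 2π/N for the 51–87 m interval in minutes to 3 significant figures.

7.74 min

ΔT = +0.9 K, ΔS = +1.03 psu (deep − shallow).
Δρ/ρ₀ = −αΔT + βΔS = -9.00 × 10⁻⁵ + 7.622 × 10⁻⁴ = 6.722 × 10⁻⁴, so Δρ ≈ 0.6897 kg m⁻³.
N² = (g/ρ₀)·Δρ/Δz = g·(Δρ/ρ₀)/Δz = 9.81 × 6.722 × 10⁻⁴ / 36 = 1.8317 × 10⁻⁴ s⁻².
N = √(1.8317 × 10⁻⁴) = 0.013534 rad s⁻¹ → T = 2π/N = 464.25 s = 7.7375 min ≈ 7.74 min.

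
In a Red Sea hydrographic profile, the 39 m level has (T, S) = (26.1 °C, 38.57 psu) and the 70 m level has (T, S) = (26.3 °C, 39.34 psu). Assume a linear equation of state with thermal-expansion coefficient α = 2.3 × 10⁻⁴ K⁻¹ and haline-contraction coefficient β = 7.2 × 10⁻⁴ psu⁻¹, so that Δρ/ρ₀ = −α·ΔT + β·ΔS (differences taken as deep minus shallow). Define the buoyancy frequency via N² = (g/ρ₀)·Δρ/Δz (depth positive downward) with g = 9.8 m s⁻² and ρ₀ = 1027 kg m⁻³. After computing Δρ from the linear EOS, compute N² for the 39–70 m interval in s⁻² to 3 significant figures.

1.61 × 10⁻⁴ s⁻²

ΔT = +0.2 K, ΔS = +0.77 psu (deep − shallow).
Δρ/ρ₀ = −αΔT + βΔS = -4.60 × 10⁻⁵ + 5.544 × 10⁻⁴ = 5.084 × 10⁻⁴, so Δρ ≈ 0.5221 kg m⁻³.
N² = (g/ρ₀)·Δρ/Δz = g·(Δρ/ρ₀)/Δz = 9.8 × 5.084 × 10⁻⁴ / 31 = 1.6072 × 10⁻⁴ s⁻² ≈ 1.61 × 10⁻⁴ s⁻².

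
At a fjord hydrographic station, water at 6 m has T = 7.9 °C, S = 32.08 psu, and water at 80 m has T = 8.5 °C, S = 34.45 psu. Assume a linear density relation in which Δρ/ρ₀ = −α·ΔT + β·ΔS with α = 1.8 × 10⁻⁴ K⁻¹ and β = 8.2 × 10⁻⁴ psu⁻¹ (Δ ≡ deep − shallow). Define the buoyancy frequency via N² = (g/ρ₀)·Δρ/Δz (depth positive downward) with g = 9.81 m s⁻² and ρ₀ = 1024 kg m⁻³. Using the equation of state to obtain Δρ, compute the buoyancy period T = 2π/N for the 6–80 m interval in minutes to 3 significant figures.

ΔT = +0.6 K, ΔS = +2.37 psu (deep − shallow).
Δρ/ρ₀ = −αΔT + βΔS = -1.08 × 10⁻⁴ + 1.9434 × 10⁻³ = 1.8354 × 10⁻³, so Δρ ≈ 1.879 kg m⁻³.
N² = (g/ρ₀)·Δρ/Δz = g·(Δρ/ρ₀)/Δz = 9.81 × 1.8354 × 10⁻³ / 74 = 2.4331 × 10⁻⁴ s⁻².
N = √(2.4331 × 10⁻⁴) = 0.015598 rad s⁻¹ → T = 2π/N = 402.82 s = 6.7137 min ≈ 6.71 min.

6.71 min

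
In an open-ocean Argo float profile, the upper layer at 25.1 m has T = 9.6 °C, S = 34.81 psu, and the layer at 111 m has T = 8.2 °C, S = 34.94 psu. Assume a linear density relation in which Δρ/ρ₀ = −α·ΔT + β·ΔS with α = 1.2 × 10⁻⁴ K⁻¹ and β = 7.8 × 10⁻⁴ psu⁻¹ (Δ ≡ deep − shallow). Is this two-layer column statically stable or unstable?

stable

ΔT = 8.2 − 9.6 = -1.4 K and ΔS = 34.94 − 34.81 = +0.13 psu (deep − shallow).
−αΔT = 1.68 × 10⁻⁴; βΔS = 1.014 × 10⁻⁴; sum Δρ/ρ₀ = 2.694 × 10⁻⁴.
Δρ/ρ₀ > 0, so Δρ > 0: deeper water is denser → statically stable.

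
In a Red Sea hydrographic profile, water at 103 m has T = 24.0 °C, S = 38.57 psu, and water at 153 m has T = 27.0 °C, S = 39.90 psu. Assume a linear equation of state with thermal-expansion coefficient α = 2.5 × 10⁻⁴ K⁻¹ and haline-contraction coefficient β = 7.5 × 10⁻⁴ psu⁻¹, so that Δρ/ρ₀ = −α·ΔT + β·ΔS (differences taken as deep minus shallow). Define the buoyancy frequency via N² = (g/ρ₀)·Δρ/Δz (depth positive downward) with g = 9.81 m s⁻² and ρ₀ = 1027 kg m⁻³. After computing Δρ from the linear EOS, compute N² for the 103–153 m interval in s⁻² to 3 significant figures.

ΔT = +3.0 K, ΔS = +1.33 psu (deep − shallow).
Δρ/ρ₀ = −αΔT + βΔS = -7.50 × 10⁻⁴ + 9.975 × 10⁻⁴ = 2.475 × 10⁻⁴, so Δρ ≈ 0.2542 kg m⁻³.
N² = (g/ρ₀)·Δρ/Δz = g·(Δρ/ρ₀)/Δz = 9.81 × 2.475 × 10⁻⁴ / 50 = 4.8560 × 10⁻⁵ s⁻² ≈ 4.86 × 10⁻⁵ s⁻².

4.86 × 10⁻⁵ s⁻²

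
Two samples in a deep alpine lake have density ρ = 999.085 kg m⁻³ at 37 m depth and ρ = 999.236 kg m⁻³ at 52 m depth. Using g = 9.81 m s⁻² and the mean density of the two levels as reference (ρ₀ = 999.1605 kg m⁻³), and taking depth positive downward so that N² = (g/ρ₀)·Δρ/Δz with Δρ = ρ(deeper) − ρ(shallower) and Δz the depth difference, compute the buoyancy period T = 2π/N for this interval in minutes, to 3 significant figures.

Δρ = 999.236 − 999.085 = 0.151 kg m⁻³ over Δz = 52 − 37 = 15 m.
N² = (9.81/999.1605) × (0.151/15) = 9.8837 × 10⁻⁵ s⁻².
N = √(9.8837 × 10⁻⁵) = 9.9417 × 10⁻³ rad s⁻¹, so T = 2π/N = 632.00 s = 10.533 min ≈ 10.5 min.

10.5 min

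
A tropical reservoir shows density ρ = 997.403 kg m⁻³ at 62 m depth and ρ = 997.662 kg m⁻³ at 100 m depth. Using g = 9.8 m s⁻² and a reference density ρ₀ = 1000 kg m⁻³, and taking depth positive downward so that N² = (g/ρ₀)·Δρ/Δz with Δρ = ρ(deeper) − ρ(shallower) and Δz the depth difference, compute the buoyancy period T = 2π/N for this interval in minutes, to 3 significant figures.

12.8 min

Δρ = 997.662 − 997.403 = 0.259 kg m⁻³ over Δz = 100 − 62 = 38 m.
N² = (9.8/1000) × (0.259/38) = 6.6795 × 10⁻⁵ s⁻².
N = √(6.6795 × 10⁻⁵) = 8.1728 × 10⁻³ rad s⁻¹, so T = 2π/N = 768.79 s = 12.813 min ≈ 12.8 min.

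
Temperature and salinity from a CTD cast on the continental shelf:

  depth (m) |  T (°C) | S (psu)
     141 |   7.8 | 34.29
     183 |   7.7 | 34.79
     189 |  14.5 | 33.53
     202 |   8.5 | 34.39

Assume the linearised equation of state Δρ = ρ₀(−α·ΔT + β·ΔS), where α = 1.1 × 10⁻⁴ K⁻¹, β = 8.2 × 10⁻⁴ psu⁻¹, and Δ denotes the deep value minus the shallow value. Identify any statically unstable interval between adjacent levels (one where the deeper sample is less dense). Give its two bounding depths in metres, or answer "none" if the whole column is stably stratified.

183–189 m

Evaluate Δρ/ρ₀ = −αΔT + βΔS across each adjacent pair:
  141–183 m: −αΔT+βΔS = −(1.1 × 10⁻⁴)(-0.1)+(8.2 × 10⁻⁴)(+0.50) = 4.2 × 10⁻⁴ → stable
  183–189 m: −αΔT+βΔS = −(1.1 × 10⁻⁴)(+6.8)+(8.2 × 10⁻⁴)(-1.26) = -1.8 × 10⁻³ → UNSTABLE
  189–202 m: −αΔT+βΔS = −(1.1 × 10⁻⁴)(-6.0)+(8.2 × 10⁻⁴)(+0.86) = 1.4 × 10⁻³ → stable
The 183–189 m interval has Δρ < 0: lighter water underlies denser water.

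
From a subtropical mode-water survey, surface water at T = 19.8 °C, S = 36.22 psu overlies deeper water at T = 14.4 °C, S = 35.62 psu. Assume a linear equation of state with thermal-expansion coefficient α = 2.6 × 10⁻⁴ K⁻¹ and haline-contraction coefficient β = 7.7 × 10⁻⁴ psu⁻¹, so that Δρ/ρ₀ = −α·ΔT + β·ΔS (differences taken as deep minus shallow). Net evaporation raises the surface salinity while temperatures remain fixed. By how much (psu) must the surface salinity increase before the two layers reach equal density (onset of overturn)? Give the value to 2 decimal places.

Neutral buoyancy requires −α(T_deep − T_surf) + β(S_deep − S_surf′) = 0.
S_surf′ = S_deep − (α/β)·ΔT = 35.62 − (2.6 × 10⁻⁴/7.7 × 10⁻⁴)·(-5.4) = 37.4434 psu.
Increase required: 37.4434 − 36.22 = 1.2234 psu.

1.22 psu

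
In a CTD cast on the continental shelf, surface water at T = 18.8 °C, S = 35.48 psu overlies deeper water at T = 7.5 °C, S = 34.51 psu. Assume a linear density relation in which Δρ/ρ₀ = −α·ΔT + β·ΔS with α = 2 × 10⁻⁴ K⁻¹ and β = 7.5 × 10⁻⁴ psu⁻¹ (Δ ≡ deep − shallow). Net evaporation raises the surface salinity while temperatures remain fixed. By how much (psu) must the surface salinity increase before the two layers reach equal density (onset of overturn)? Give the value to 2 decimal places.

2.04 psu

Neutral buoyancy requires −α(T_deep − T_surf) + β(S_deep − S_surf′) = 0.
S_surf′ = S_deep − (α/β)·ΔT = 34.51 − (2 × 10⁻⁴/7.5 × 10⁻⁴)·(-11.3) = 37.5233 psu.
Increase required: 37.5233 − 35.48 = 2.0433 psu.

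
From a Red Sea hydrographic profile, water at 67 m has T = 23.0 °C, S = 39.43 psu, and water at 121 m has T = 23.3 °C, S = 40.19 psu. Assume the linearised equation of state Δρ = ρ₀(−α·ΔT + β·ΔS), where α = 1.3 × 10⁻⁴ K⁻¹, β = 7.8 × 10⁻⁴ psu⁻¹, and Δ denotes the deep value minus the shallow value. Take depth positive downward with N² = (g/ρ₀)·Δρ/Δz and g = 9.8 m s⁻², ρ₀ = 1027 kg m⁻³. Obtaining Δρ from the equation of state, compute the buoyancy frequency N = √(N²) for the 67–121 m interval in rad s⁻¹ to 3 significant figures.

0.0100 rad s⁻¹

ΔT = +0.3 K, ΔS = +0.76 psu (deep − shallow).
Δρ/ρ₀ = −αΔT + βΔS = -3.90 × 10⁻⁵ + 5.928 × 10⁻⁴ = 5.538 × 10⁻⁴, so Δρ ≈ 0.5688 kg m⁻³.
N² = (g/ρ₀)·Δρ/Δz = g·(Δρ/ρ₀)/Δz = 9.8 × 5.538 × 10⁻⁴ / 54 = 1.0050 × 10⁻⁴ s⁻².
N = √(1.0050 × 10⁻⁴) = 0.010025 rad s⁻¹ ≈ 0.0100 rad s⁻¹.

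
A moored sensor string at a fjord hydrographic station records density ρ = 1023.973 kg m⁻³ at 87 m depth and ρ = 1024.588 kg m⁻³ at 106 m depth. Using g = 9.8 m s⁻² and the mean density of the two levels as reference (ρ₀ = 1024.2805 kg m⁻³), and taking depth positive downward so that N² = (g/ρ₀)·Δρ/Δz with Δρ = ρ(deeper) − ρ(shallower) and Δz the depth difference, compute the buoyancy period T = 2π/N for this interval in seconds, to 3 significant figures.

Δρ = 1024.588 − 1023.973 = 0.615 kg m⁻³ over Δz = 106 − 87 = 19 m.
N² = (9.8/1024.2805) × (0.615/19) = 3.0969 × 10⁻⁴ s⁻².
N = √(3.0969 × 10⁻⁴) = 0.017598 rad s⁻¹, so T = 2π/N = 357.04 s ≈ 357 s.

357 s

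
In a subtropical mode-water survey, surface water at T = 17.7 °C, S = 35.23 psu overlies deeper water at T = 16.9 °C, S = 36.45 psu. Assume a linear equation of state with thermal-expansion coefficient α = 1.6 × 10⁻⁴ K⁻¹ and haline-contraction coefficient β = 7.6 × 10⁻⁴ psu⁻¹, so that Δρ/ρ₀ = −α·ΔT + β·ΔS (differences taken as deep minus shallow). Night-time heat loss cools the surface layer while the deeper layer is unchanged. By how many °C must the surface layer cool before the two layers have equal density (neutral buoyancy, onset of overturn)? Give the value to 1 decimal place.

Neutral buoyancy requires Δρ = 0, i.e. −α(T_deep − T_surf′) + β(S_deep − S_surf) = 0.
T_surf′ = T_deep − (β/α)·ΔS = 16.9 − (7.6 × 10⁻⁴/1.6 × 10⁻⁴)·(+1.22) = 11.105 °C.
Cooling required: 17.7 − (11.105) = 6.595 °C.

6.6 °C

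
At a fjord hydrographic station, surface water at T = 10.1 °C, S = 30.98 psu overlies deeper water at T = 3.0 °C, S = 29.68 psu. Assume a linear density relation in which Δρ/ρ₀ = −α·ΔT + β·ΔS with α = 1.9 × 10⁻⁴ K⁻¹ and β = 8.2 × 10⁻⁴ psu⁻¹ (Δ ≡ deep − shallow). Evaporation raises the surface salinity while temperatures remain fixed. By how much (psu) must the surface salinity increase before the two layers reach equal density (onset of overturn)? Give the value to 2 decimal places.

0.35 psu

Neutral buoyancy requires −α(T_deep − T_surf) + β(S_deep − S_surf′) = 0.
S_surf′ = S_deep − (α/β)·ΔT = 29.68 − (1.9 × 10⁻⁴/8.2 × 10⁻⁴)·(-7.1) = 31.3251 psu.
Increase required: 31.3251 − 30.98 = 0.3451 psu.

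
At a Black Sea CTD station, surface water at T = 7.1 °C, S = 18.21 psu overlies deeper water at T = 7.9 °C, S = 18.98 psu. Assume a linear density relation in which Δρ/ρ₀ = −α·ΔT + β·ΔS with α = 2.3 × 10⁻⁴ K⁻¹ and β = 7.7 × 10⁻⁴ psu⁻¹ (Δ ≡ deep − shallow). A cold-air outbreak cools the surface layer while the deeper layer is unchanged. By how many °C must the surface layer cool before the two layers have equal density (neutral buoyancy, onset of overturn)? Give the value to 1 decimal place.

1.8 °C

Neutral buoyancy requires Δρ = 0, i.e. −α(T_deep − T_surf′) + β(S_deep − S_surf) = 0.
T_surf′ = T_deep − (β/α)·ΔS = 7.9 − (7.7 × 10⁻⁴/2.3 × 10⁻⁴)·(+0.77) = 5.322 °C.
Cooling required: 7.1 − (5.322) = 1.778 °C.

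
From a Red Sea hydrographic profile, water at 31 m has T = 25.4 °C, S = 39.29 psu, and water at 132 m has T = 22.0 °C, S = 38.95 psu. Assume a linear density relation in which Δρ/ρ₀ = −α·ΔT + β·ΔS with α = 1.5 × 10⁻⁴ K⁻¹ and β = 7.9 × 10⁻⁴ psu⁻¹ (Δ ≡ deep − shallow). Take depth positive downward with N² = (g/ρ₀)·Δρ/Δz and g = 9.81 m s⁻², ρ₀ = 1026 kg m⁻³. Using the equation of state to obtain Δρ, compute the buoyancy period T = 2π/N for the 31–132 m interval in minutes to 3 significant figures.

ΔT = -3.4 K, ΔS = -0.34 psu (deep − shallow).
Δρ/ρ₀ = −αΔT + βΔS = 5.10 × 10⁻⁴ − 2.686 × 10⁻⁴ = 2.414 × 10⁻⁴, so Δρ ≈ 0.2477 kg m⁻³.
N² = (g/ρ₀)·Δρ/Δz = g·(Δρ/ρ₀)/Δz = 9.81 × 2.414 × 10⁻⁴ / 101 = 2.3447 × 10⁻⁵ s⁻².
N = √(2.3447 × 10⁻⁵) = 4.8422 × 10⁻³ rad s⁻¹ → T = 2π/N = 1.2976 × 10³ s = 21.627 min ≈ 21.6 min.

21.6 min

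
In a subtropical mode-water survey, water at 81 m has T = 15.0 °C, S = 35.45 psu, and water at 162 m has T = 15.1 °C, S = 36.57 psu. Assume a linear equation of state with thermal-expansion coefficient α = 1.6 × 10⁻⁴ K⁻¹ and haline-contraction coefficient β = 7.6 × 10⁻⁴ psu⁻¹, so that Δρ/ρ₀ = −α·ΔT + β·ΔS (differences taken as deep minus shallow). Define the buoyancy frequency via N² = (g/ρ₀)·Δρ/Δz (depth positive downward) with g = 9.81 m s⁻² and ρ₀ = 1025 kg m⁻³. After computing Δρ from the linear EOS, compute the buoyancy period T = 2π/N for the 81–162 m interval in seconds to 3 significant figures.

ΔT = +0.1 K, ΔS = +1.12 psu (deep − shallow).
Δρ/ρ₀ = −αΔT + βΔS = -1.60 × 10⁻⁵ + 8.512 × 10⁻⁴ = 8.352 × 10⁻⁴, so Δρ ≈ 0.8561 kg m⁻³.
N² = (g/ρ₀)·Δρ/Δz = g·(Δρ/ρ₀)/Δz = 9.81 × 8.352 × 10⁻⁴ / 81 = 1.0115 × 10⁻⁴ s⁻².
N = √(1.0115 × 10⁻⁴) = 0.010057 rad s⁻¹ → T = 2π/N = 624.76 s ≈ 625 s.

625 s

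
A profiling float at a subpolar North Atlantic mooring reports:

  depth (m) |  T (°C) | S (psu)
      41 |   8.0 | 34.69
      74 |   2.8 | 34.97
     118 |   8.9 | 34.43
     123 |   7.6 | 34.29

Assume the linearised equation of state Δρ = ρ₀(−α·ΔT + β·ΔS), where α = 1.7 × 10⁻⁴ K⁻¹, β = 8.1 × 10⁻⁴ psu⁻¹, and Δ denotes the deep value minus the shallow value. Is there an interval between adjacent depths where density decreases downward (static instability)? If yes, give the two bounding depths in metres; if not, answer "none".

74–118 m

Evaluate Δρ/ρ₀ = −αΔT + βΔS across each adjacent pair:
  41–74 m: −αΔT+βΔS = −(1.7 × 10⁻⁴)(-5.2)+(8.1 × 10⁻⁴)(+0.28) = 1.1 × 10⁻³ → stable
  74–118 m: −αΔT+βΔS = −(1.7 × 10⁻⁴)(+6.1)+(8.1 × 10⁻⁴)(-0.54) = -1.5 × 10⁻³ → UNSTABLE
  118–123 m: −αΔT+βΔS = −(1.7 × 10⁻⁴)(-1.3)+(8.1 × 10⁻⁴)(-0.14) = 1.1 × 10⁻⁴ → stable
The 74–118 m interval has Δρ < 0: lighter water underlies denser water.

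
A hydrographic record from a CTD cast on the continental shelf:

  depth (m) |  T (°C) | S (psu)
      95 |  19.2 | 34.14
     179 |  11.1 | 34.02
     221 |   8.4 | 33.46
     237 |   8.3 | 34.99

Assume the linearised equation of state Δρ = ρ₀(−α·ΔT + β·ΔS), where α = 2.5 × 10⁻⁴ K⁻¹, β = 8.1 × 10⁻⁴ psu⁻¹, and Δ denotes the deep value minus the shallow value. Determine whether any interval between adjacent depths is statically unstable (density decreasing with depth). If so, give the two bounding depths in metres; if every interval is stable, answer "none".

none

Evaluate Δρ/ρ₀ = −αΔT + βΔS across each adjacent pair:
  95–179 m: −αΔT+βΔS = −(2.5 × 10⁻⁴)(-8.1)+(8.1 × 10⁻⁴)(-0.12) = 1.9 × 10⁻³ → stable
  179–221 m: −αΔT+βΔS = −(2.5 × 10⁻⁴)(-2.7)+(8.1 × 10⁻⁴)(-0.56) = 2.2 × 10⁻⁴ → stable
  221–237 m: −αΔT+βΔS = −(2.5 × 10⁻⁴)(-0.1)+(8.1 × 10⁻⁴)(+1.53) = 1.3 × 10⁻³ → stable
Every interval has Δρ > 0: the column is stably stratified throughout.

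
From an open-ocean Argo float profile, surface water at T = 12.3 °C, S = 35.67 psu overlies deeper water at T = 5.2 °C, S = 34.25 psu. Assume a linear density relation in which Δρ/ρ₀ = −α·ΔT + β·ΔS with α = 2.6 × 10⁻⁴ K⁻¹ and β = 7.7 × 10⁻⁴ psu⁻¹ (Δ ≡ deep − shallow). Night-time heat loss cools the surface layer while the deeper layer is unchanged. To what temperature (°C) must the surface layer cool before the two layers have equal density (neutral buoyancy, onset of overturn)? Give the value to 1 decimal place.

9.4 °C

Neutral buoyancy requires Δρ = 0, i.e. −α(T_deep − T_surf′) + β(S_deep − S_surf) = 0.
T_surf′ = T_deep − (β/α)·ΔS = 5.2 − (7.7 × 10⁻⁴/2.6 × 10⁻⁴)·(-1.42) = 9.405 °C.
Cooling required: 12.3 − (9.405) = 2.895 °C.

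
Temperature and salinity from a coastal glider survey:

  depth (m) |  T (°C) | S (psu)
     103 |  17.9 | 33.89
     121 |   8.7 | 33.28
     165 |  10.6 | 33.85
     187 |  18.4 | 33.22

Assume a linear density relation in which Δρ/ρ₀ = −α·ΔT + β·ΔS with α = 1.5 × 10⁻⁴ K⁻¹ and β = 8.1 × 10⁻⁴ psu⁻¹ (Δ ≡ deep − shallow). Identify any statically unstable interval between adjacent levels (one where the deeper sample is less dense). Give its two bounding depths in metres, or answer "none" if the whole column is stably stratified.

Evaluate Δρ/ρ₀ = −αΔT + βΔS across each adjacent pair:
  103–121 m: −αΔT+βΔS = −(1.5 × 10⁻⁴)(-9.2)+(8.1 × 10⁻⁴)(-0.61) = 8.9 × 10⁻⁴ → stable
  121–165 m: −αΔT+βΔS = −(1.5 × 10⁻⁴)(+1.9)+(8.1 × 10⁻⁴)(+0.57) = 1.8 × 10⁻⁴ → stable
  165–187 m: −αΔT+βΔS = −(1.5 × 10⁻⁴)(+7.8)+(8.1 × 10⁻⁴)(-0.63) = -1.7 × 10⁻³ → UNSTABLE
The 165–187 m interval has Δρ < 0: lighter water underlies denser water.

165–187 m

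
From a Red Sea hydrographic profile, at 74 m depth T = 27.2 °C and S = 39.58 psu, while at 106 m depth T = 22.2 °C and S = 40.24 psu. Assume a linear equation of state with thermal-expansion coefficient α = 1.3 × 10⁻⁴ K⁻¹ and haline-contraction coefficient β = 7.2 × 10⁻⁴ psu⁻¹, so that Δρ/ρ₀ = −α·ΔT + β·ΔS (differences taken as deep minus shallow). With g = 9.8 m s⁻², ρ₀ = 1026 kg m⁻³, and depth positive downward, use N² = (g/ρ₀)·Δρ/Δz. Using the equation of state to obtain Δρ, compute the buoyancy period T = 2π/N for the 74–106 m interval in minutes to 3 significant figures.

ΔT = -5.0 K, ΔS = +0.66 psu (deep − shallow).
Δρ/ρ₀ = −αΔT + βΔS = 6.50 × 10⁻⁴ + 4.752 × 10⁻⁴ = 1.1252 × 10⁻³, so Δρ ≈ 1.154 kg m⁻³.
N² = (g/ρ₀)·Δρ/Δz = g·(Δρ/ρ₀)/Δz = 9.8 × 1.1252 × 10⁻³ / 32 = 3.4459 × 10⁻⁴ s⁻².
N = √(3.4459 × 10⁻⁴) = 0.018563 rad s⁻¹ → T = 2π/N = 338.48 s = 5.6413 min ≈ 5.64 min.

5.64 min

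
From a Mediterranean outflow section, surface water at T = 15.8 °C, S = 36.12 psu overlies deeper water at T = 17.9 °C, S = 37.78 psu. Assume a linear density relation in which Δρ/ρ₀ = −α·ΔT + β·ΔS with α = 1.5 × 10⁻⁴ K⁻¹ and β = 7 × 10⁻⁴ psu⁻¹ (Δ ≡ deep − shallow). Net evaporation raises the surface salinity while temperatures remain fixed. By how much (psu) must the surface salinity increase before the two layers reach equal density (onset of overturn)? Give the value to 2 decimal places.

1.21 psu

Neutral buoyancy requires −α(T_deep − T_surf) + β(S_deep − S_surf′) = 0.
S_surf′ = S_deep − (α/β)·ΔT = 37.78 − (1.5 × 10⁻⁴/7 × 10⁻⁴)·(+2.1) = 37.3300 psu.
Increase required: 37.3300 − 36.12 = 1.2100 psu.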